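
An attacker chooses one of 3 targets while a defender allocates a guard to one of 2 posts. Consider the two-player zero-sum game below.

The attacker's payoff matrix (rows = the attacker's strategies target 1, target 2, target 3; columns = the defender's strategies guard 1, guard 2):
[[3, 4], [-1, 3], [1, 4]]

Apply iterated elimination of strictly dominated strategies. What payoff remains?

3

Row target 2 is strictly dominated by row target 1 (3>-1, 4>3); eliminate target 2.
Column guard 2 is strictly dominated by guard 1 for the defender (3<4, 1<4); eliminate guard 2.
Row target 3 is strictly dominated by row target 1 (3>1); eliminate target 3.
Only (target 1, guard 1) remains, with payoff 3.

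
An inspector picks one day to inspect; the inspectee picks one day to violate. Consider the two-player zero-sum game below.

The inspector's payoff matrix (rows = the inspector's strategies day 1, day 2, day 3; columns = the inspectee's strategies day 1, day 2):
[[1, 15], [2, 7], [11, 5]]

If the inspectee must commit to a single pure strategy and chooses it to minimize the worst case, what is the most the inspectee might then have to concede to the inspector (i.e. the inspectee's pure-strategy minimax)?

The worst case (largest entry) in each column is day 1: 11, day 2: 15.
The best (smallest) of these is 11.

11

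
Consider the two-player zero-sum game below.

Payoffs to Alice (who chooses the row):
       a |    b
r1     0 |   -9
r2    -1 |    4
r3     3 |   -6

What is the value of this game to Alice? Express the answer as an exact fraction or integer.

Row r1 is strictly dominated by row r3, so Alice never plays it.
The remaining 2×2 game on (r2, r3) × (a, b) has no saddle point. Let Alice play r2 with probability p; indifference gives −p + 3(1−p) = 4p − 6(1−p), so p = 9/14.
Similarly Bob's optimal q on a is 5/7, and the value is -1·(5/7) + (4)·(2/7) = 3/7.

3/7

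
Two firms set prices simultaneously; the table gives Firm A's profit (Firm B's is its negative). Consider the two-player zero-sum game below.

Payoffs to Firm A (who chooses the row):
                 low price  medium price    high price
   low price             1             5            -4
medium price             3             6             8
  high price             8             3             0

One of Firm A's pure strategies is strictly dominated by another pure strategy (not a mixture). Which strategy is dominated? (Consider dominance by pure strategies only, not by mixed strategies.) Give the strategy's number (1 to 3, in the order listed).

1

Compare low price with medium price: 3 > 1, 6 > 5, 8 > -4.
So medium price strictly dominates low price for Firm A; low price is strictly dominated.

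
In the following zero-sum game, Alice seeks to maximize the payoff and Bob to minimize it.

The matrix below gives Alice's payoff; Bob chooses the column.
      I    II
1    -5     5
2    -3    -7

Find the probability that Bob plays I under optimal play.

Row minima are -5 and -7, so Alice's maximin is -5; column maxima are -3 and 5, so Bob's minimax is -3. These differ, so the equilibrium is in mixed strategies.
Let Bob play I with probability q. Alice is indifferent when −5q + 5(1−q) = −3q − 7(1−q), giving q = 6/7.

6/7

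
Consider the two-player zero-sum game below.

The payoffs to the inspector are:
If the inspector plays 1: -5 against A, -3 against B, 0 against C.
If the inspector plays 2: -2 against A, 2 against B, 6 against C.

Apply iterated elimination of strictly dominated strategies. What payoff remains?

-2

Column C is strictly dominated by A for the inspectee (-5<0, -2<6); eliminate C.
Column B is strictly dominated by A for the inspectee (-5<-3, -2<2); eliminate B.
Row 1 is strictly dominated by row 2 (-2>-5); eliminate 1.
Only (2, A) remains, with payoff -2.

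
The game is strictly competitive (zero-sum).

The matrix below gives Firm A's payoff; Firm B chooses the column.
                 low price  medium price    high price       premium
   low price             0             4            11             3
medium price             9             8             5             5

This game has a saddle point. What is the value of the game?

Row minima: 0, 5 → Firm A's maximin is 5.
Column maxima: 9, 8, 11, 5 → Firm B's minimax is 5.
They coincide at (medium price, premium), so the value is 5.

5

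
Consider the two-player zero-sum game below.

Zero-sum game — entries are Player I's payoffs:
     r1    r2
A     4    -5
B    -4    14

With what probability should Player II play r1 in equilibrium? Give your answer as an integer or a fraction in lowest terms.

19/27

Row minima are -5 and -4, so Player I's maximin is -4; column maxima are 4 and 14, so Player II's minimax is 4. These differ, so the equilibrium is in mixed strategies.
Let Player II play r1 with probability q. Player I is indifferent when 4q − 5(1−q) = −4q + 14(1−q), giving q = 19/27.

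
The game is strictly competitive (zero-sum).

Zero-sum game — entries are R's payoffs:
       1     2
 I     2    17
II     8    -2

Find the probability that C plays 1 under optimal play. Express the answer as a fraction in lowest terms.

Row minima are 2 and -2, so R's maximin is 2; column maxima are 8 and 17, so C's minimax is 8. These differ, so the equilibrium is in mixed strategies.
Let C play 1 with probability q. R is indifferent when 2q + 17(1−q) = 8q − 2(1−q), giving q = 19/25.

19/25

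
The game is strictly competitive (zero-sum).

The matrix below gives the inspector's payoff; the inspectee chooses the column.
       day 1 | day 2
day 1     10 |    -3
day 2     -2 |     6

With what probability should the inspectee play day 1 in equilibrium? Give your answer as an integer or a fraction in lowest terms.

3/7

Row minima are -3 and -2, so the inspector's maximin is -2; column maxima are 10 and 6, so the inspectee's minimax is 6. These differ, so the equilibrium is in mixed strategies.
Let the inspectee play day 1 with probability q. The inspector is indifferent when 10q − 3(1−q) = −2q + 6(1−q), giving q = 3/7.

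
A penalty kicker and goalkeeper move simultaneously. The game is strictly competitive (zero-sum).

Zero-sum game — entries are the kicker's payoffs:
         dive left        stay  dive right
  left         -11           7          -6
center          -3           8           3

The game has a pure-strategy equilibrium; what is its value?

Row minima: -11, -3 → the kicker's maximin is -3.
Column maxima: -3, 8, 3 → the goalkeeper's minimax is -3.
They coincide at (center, dive left), so the value is -3.

-3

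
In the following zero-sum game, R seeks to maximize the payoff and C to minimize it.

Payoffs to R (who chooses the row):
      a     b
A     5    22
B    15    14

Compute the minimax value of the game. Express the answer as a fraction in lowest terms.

130/9

Row minima are 5 and 14, so R's maximin is 14; column maxima are 15 and 22, so C's minimax is 15. These differ, so the equilibrium is in mixed strategies.
Let R play A with probability p. C is indifferent when 5p + 15(1−p) = 22p + 14(1−p), giving p = 1/18.
Let C play a with probability q. R is indifferent when 5q + 22(1−q) = 15q + 14(1−q), giving q = 4/9.
The value is 5·(4/9) + (22)·(5/9) = 130/9.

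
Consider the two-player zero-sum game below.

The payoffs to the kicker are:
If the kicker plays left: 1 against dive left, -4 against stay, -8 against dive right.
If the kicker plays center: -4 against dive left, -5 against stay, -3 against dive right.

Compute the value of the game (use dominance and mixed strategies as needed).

-14/3

Column dive left is strictly dominated by stay for the goalkeeper (it gives the kicker more in every row).
The remaining 2×2 game on (left, center) × (stay, dive right) has no saddle point. Let the kicker play left with probability p; indifference gives −4p − 5(1−p) = −8p − 3(1−p), so p = 1/3.
Similarly the goalkeeper's optimal q on stay is 5/6, and the value is -4·(5/6) + (-8)·(1/6) = -14/3.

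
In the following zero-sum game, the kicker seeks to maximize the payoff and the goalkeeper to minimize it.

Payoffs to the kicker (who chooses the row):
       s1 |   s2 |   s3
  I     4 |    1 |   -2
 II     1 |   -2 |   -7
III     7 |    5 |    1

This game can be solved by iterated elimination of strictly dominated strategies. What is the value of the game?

Column s2 is strictly dominated by s3 for the goalkeeper (-2<1, -7<-2, 1<5); eliminate s2.
Column s1 is strictly dominated by s3 for the goalkeeper (-2<4, -7<1, 1<7); eliminate s1.
Row II is strictly dominated by row I (-2>-7); eliminate II.
Row I is strictly dominated by row III (1>-2); eliminate I.
Only (III, s3) remains, with payoff 1.

1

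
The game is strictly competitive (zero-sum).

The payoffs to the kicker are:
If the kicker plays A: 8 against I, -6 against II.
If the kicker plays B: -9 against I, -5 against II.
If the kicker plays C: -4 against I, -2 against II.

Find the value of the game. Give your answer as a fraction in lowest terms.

Row B is strictly dominated by row C, so the kicker never plays it.
The remaining 2×2 game on (A, C) × (I, II) has no saddle point. Let the kicker play A with probability p; indifference gives 8p − 4(1−p) = −6p − 2(1−p), so p = 1/8.
Similarly the goalkeeper's optimal q on I is 1/4, and the value is 8·(1/4) + (-6)·(3/4) = -5/2.

-5/2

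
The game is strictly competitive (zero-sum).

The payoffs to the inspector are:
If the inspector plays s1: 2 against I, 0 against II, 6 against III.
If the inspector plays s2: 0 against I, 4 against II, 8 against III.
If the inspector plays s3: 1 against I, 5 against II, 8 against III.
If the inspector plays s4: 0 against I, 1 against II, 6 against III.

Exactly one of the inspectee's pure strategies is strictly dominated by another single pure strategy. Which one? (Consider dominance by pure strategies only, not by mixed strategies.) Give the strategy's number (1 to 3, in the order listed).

The inspectee prefers columns that give the inspector less. Compare III with I: 2 < 6, 0 < 8, 1 < 8, 0 < 6.
So I strictly dominates III for the inspectee; III is strictly dominated.

3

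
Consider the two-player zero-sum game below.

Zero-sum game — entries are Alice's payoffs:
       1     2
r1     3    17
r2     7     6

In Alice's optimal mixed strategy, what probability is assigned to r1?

Row minima are 3 and 6, so Alice's maximin is 6; column maxima are 7 and 17, so Bob's minimax is 7. These differ, so the equilibrium is in mixed strategies.
Let Alice play r1 with probability p. Bob is indifferent when 3p + 7(1−p) = 17p + 6(1−p), giving p = 1/15.

1/15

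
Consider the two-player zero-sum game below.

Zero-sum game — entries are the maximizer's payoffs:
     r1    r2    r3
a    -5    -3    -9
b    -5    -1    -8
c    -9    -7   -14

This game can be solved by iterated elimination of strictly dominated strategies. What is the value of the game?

Column r1 is strictly dominated by r3 for the minimizer (-9<-5, -8<-5, -14<-9); eliminate r1.
Column r2 is strictly dominated by r3 for the minimizer (-9<-3, -8<-1, -14<-7); eliminate r2.
Row c is strictly dominated by row a (-9>-14); eliminate c.
Row a is strictly dominated by row b (-8>-9); eliminate a.
Only (b, r3) remains, with payoff -8.

-8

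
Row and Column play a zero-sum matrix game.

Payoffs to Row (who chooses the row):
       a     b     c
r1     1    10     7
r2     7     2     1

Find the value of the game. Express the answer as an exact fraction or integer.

4

Column b is strictly dominated by c for Column (it gives Row more in every row).
The remaining 2×2 game on (r1, r2) × (a, c) has no saddle point. Let Row play r1 with probability p; indifference gives p + 7(1−p) = 7p + (1−p), so p = 1/2.
Similarly Column's optimal q on a is 1/2, and the value is 1·(1/2) + (7)·(1/2) = 4.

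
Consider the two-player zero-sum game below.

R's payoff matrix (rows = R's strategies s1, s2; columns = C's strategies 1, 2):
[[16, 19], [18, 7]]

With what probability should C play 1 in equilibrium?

6/7

Row minima are 16 and 7, so R's maximin is 16; column maxima are 18 and 19, so C's minimax is 18. These differ, so the equilibrium is in mixed strategies.
Let C play 1 with probability q. R is indifferent when 16q + 19(1−q) = 18q + 7(1−q), giving q = 6/7.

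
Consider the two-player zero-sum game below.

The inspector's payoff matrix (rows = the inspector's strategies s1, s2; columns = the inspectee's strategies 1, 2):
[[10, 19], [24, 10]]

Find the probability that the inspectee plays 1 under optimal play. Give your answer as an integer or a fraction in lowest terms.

Row minima are 10 and 10, so the inspector's maximin is 10; column maxima are 24 and 19, so the inspectee's minimax is 19. These differ, so the equilibrium is in mixed strategies.
Let the inspectee play 1 with probability q. The inspector is indifferent when 10q + 19(1−q) = 24q + 10(1−q), giving q = 9/23.

9/23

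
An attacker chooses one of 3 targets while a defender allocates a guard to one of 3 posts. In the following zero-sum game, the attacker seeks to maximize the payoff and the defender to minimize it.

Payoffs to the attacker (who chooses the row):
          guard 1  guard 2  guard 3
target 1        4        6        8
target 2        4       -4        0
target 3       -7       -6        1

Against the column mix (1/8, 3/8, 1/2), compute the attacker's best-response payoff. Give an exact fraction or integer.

target 1: (4)·(1/8) + (6)·(3/8) + (8)·(1/2) = 27/4.
target 2: (4)·(1/8) + (-4)·(3/8) + (0)·(1/2) = -1.
target 3: (-7)·(1/8) + (-6)·(3/8) + (1)·(1/2) = -21/8.
The best pure response is target 1 with expected payoff 27/4.

27/4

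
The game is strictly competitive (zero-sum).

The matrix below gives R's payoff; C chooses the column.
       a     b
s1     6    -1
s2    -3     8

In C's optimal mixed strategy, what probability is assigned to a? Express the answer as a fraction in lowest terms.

Row minima are -1 and -3, so R's maximin is -1; column maxima are 6 and 8, so C's minimax is 6. These differ, so the equilibrium is in mixed strategies.
Let C play a with probability q. R is indifferent when 6q − (1−q) = −3q + 8(1−q), giving q = 1/2.

1/2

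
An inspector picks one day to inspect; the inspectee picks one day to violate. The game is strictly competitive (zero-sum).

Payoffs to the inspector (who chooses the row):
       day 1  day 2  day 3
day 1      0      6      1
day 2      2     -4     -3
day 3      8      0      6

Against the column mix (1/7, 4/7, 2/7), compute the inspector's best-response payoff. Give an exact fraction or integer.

day 1: (0)·(1/7) + (6)·(4/7) + (1)·(2/7) = 26/7.
day 2: (2)·(1/7) + (-4)·(4/7) + (-3)·(2/7) = -20/7.
day 3: (8)·(1/7) + (0)·(4/7) + (6)·(2/7) = 20/7.
The best pure response is day 1 with expected payoff 26/7.

26/7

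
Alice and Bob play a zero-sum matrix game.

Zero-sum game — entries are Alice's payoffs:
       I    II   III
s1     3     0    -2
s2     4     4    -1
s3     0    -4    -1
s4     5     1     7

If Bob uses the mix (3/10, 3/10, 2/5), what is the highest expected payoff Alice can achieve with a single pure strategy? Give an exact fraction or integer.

s1: (3)·(3/10) + (0)·(3/10) + (-2)·(2/5) = 1/10.
s2: (4)·(3/10) + (4)·(3/10) + (-1)·(2/5) = 2.
s3: (0)·(3/10) + (-4)·(3/10) + (-1)·(2/5) = -8/5.
s4: (5)·(3/10) + (1)·(3/10) + (7)·(2/5) = 23/5.
The best pure response is s4 with expected payoff 23/5.

23/5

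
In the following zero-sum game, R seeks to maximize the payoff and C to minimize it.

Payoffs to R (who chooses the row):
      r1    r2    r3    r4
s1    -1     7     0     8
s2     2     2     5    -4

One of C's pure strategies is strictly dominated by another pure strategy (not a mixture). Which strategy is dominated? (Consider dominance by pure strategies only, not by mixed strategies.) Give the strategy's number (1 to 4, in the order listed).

C prefers columns that give R less. Compare r3 with r1: -1 < 0, 2 < 5.
So r1 strictly dominates r3 for C; r3 is strictly dominated.

3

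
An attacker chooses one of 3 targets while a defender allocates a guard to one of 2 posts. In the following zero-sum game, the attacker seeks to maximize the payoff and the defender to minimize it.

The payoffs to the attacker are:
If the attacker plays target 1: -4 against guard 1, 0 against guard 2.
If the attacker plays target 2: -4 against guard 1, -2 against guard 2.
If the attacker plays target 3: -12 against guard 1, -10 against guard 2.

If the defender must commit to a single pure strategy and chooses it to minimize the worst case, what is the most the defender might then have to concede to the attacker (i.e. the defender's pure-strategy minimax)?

The worst case (largest entry) in each column is guard 1: -4, guard 2: 0.
The best (smallest) of these is -4.

-4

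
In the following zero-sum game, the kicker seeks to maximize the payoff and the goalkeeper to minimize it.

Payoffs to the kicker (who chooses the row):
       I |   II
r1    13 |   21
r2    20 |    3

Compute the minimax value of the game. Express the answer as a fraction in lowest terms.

Row minima are 13 and 3, so the kicker's maximin is 13; column maxima are 20 and 21, so the goalkeeper's minimax is 20. These differ, so the equilibrium is in mixed strategies.
Let the kicker play r1 with probability p. The goalkeeper is indifferent when 13p + 20(1−p) = 21p + 3(1−p), giving p = 17/25.
Let the goalkeeper play I with probability q. The kicker is indifferent when 13q + 21(1−q) = 20q + 3(1−q), giving q = 18/25.
The value is 13·(18/25) + (21)·(7/25) = 381/25.

381/25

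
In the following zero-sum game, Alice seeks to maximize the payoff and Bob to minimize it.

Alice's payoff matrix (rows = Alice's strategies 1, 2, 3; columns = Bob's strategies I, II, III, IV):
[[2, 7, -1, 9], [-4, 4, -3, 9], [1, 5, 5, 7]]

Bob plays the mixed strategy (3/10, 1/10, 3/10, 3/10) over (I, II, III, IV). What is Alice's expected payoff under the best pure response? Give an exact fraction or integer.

1: (2)·(3/10) + (7)·(1/10) + (-1)·(3/10) + (9)·(3/10) = 37/10.
2: (-4)·(3/10) + (4)·(1/10) + (-3)·(3/10) + (9)·(3/10) = 1.
3: (1)·(3/10) + (5)·(1/10) + (5)·(3/10) + (7)·(3/10) = 22/5.
The best pure response is 3 with expected payoff 22/5.

22/5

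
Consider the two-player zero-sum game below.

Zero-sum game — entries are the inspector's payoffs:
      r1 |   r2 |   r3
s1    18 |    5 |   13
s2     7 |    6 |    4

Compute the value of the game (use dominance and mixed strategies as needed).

Column r1 is strictly dominated by r3 for the inspectee (it gives the inspector more in every row).
The remaining 2×2 game on (s1, s2) × (r2, r3) has no saddle point. Let the inspector play s1 with probability p; indifference gives 5p + 6(1−p) = 13p + 4(1−p), so p = 1/5.
Similarly the inspectee's optimal q on r2 is 9/10, and the value is 5·(9/10) + (13)·(1/10) = 29/5.

29/5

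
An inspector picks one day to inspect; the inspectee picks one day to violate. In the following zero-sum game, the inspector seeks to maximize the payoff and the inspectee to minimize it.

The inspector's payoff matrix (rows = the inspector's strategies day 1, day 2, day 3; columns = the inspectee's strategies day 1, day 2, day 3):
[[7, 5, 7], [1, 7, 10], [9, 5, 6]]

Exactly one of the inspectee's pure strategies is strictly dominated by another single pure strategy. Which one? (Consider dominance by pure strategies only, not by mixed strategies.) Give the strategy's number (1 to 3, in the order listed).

The inspectee prefers columns that give the inspector less. Compare day 3 with day 2: 5 < 7, 7 < 10, 5 < 6.
So day 2 strictly dominates day 3 for the inspectee; day 3 is strictly dominated.

3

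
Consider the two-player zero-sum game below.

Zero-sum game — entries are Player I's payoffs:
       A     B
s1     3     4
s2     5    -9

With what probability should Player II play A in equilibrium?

13/15

Row minima are 3 and -9, so Player I's maximin is 3; column maxima are 5 and 4, so Player II's minimax is 4. These differ, so the equilibrium is in mixed strategies.
Let Player II play A with probability q. Player I is indifferent when 3q + 4(1−q) = 5q − 9(1−q), giving q = 13/15.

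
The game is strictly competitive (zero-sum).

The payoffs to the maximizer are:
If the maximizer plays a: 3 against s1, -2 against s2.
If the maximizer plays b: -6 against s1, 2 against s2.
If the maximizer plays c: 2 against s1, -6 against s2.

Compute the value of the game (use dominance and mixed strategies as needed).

Row c is strictly dominated by row a, so the maximizer never plays it.
The remaining 2×2 game on (a, b) × (s1, s2) has no saddle point. Let the maximizer play a with probability p; indifference gives 3p − 6(1−p) = −2p + 2(1−p), so p = 8/13.
Similarly the minimizer's optimal q on s1 is 4/13, and the value is 3·(4/13) + (-2)·(9/13) = -6/13.

-6/13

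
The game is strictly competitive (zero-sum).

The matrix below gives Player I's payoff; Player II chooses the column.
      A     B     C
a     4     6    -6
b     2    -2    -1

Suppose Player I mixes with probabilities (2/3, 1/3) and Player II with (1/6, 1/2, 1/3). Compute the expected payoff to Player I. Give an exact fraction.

Against (1/6, 1/2, 1/3), each row's expected payoff is a: 5/3; b: -1.
Taking the (2/3, 1/3)-weighted average: (2/3)·(5/3) + (1/3)·(-1) = 7/9.

7/9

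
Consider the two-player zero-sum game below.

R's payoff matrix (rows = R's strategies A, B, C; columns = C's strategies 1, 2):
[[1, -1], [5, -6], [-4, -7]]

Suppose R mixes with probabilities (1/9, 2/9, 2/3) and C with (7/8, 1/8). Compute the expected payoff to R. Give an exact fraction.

Against (7/8, 1/8), each row's expected payoff is A: 3/4; B: 29/8; C: -35/8.
Taking the (1/9, 2/9, 2/3)-weighted average: (1/9)·(3/4) + (2/9)·(29/8) + (2/3)·(-35/8) = -73/36.

-73/36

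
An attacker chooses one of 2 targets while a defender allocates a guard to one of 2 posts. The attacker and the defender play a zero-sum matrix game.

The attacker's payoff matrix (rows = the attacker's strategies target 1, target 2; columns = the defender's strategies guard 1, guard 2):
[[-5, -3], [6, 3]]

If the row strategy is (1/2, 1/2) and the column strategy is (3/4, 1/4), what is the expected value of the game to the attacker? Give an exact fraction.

3/8

Against (3/4, 1/4), each row's expected payoff is target 1: -9/2; target 2: 21/4.
Taking the (1/2, 1/2)-weighted average: (1/2)·(-9/2) + (1/2)·(21/4) = 3/8.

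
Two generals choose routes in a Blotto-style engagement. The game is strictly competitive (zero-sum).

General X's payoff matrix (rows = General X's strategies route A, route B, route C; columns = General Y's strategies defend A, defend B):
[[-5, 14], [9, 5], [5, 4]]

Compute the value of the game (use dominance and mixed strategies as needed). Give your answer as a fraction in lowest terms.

Row route C is strictly dominated by row route B, so General X never plays it.
The remaining 2×2 game on (route A, route B) × (defend A, defend B) has no saddle point. Let General X play route A with probability p; indifference gives −5p + 9(1−p) = 14p + 5(1−p), so p = 4/23.
Similarly General Y's optimal q on defend A is 9/23, and the value is -5·(9/23) + (14)·(14/23) = 151/23.

151/23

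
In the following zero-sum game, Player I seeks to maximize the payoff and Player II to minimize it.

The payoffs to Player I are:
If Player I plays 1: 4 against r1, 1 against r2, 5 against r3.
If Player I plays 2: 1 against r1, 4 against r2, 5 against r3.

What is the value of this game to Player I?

5/2

Column r3 is strictly dominated by r2 for Player II (it gives Player I more in every row).
The remaining 2×2 game on (1, 2) × (r1, r2) has no saddle point. Let Player I play 1 with probability p; indifference gives 4p + (1−p) = p + 4(1−p), so p = 1/2.
Similarly Player II's optimal q on r1 is 1/2, and the value is 4·(1/2) + (1)·(1/2) = 5/2.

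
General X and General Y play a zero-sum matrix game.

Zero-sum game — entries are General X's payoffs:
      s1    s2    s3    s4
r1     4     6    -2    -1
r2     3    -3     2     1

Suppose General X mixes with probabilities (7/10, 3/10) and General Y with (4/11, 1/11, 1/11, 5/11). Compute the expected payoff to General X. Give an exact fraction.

Against (4/11, 1/11, 1/11, 5/11), each row's expected payoff is r1: 15/11; r2: 16/11.
Taking the (7/10, 3/10)-weighted average: (7/10)·(15/11) + (3/10)·(16/11) = 153/110.

153/110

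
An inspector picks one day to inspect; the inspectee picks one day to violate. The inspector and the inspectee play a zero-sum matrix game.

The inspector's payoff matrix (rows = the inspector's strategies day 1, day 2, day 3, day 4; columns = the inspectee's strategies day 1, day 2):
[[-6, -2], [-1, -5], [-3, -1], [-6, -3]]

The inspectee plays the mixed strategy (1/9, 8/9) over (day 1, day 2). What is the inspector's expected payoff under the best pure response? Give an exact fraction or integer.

-11/9

day 1: (-6)·(1/9) + (-2)·(8/9) = -22/9.
day 2: (-1)·(1/9) + (-5)·(8/9) = -41/9.
day 3: (-3)·(1/9) + (-1)·(8/9) = -11/9.
day 4: (-6)·(1/9) + (-3)·(8/9) = -10/3.
The best pure response is day 3 with expected payoff -11/9.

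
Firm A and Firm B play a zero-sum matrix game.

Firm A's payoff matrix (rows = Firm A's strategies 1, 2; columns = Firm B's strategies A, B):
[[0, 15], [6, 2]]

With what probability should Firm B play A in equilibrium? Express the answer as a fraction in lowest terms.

13/19

Row minima are 0 and 2, so Firm A's maximin is 2; column maxima are 6 and 15, so Firm B's minimax is 6. These differ, so the equilibrium is in mixed strategies.
Let Firm B play A with probability q. Firm A is indifferent when 15(1−q) = 6q + 2(1−q), giving q = 13/19.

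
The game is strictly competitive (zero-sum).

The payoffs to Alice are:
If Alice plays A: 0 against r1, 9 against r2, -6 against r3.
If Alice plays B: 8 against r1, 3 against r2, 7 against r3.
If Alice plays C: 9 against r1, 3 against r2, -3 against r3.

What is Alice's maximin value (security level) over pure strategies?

The worst-case payoff for each row is A: -6, B: 3, C: -3.
The best of these is 3.

3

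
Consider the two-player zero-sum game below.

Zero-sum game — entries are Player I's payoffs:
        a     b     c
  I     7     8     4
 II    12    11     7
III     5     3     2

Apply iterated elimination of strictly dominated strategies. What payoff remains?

7

Row I is strictly dominated by row II (12>7, 11>8, 7>4); eliminate I.
Column a is strictly dominated by b for Player II (11<12, 3<5); eliminate a.
Row III is strictly dominated by row II (11>3, 7>2); eliminate III.
Column b is strictly dominated by c for Player II (7<11); eliminate b.
Only (II, c) remains, with payoff 7.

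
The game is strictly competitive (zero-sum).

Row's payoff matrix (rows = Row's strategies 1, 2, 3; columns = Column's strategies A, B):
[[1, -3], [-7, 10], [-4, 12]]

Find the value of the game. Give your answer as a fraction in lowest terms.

0

Row 2 is strictly dominated by row 3, so Row never plays it.
The remaining 2×2 game on (1, 3) × (A, B) has no saddle point. Let Row play 1 with probability p; indifference gives p − 4(1−p) = −3p + 12(1−p), so p = 4/5.
Similarly Column's optimal q on A is 3/4, and the value is 1·(3/4) + (-3)·(1/4) = 0.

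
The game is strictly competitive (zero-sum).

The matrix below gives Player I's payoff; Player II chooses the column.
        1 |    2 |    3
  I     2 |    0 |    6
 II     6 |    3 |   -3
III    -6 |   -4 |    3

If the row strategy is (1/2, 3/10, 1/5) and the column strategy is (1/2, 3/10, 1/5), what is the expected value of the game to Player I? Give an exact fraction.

137/100

Against (1/2, 3/10, 1/5), each row's expected payoff is I: 11/5; II: 33/10; III: -18/5.
Taking the (1/2, 3/10, 1/5)-weighted average: (1/2)·(11/5) + (3/10)·(33/10) + (1/5)·(-18/5) = 137/100.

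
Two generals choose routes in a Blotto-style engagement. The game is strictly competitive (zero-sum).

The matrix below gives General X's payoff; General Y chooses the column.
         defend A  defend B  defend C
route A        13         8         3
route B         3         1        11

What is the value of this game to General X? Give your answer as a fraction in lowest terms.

Column defend A is strictly dominated by defend B for General Y (it gives General X more in every row).
The remaining 2×2 game on (route A, route B) × (defend B, defend C) has no saddle point. Let General X play route A with probability p; indifference gives 8p + (1−p) = 3p + 11(1−p), so p = 2/3.
Similarly General Y's optimal q on defend B is 8/15, and the value is 8·(8/15) + (3)·(7/15) = 17/3.

17/3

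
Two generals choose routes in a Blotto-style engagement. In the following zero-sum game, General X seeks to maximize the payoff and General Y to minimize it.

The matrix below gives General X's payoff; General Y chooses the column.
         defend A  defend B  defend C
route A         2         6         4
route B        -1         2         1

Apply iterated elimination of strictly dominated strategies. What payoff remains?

Row route B is strictly dominated by row route A (2>-1, 6>2, 4>1); eliminate route B.
Column defend C is strictly dominated by defend A for General Y (2<4); eliminate defend C.
Column defend B is strictly dominated by defend A for General Y (2<6); eliminate defend B.
Only (route A, defend A) remains, with payoff 2.

2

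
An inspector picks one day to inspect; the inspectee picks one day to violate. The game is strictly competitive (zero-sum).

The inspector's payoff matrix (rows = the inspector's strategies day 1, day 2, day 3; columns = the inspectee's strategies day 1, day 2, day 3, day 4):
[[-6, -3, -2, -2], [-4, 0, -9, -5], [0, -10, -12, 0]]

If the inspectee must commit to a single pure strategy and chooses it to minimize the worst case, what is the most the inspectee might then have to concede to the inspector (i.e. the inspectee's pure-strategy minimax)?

The worst case (largest entry) in each column is day 1: 0, day 2: 0, day 3: -2, day 4: 0.
The best (smallest) of these is -2.

-2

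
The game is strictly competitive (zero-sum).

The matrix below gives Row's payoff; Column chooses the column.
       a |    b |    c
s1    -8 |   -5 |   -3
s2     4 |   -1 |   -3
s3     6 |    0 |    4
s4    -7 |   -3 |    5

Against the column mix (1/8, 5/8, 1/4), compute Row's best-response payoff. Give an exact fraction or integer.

7/4

s1: (-8)·(1/8) + (-5)·(5/8) + (-3)·(1/4) = -39/8.
s2: (4)·(1/8) + (-1)·(5/8) + (-3)·(1/4) = -7/8.
s3: (6)·(1/8) + (0)·(5/8) + (4)·(1/4) = 7/4.
s4: (-7)·(1/8) + (-3)·(5/8) + (5)·(1/4) = -3/2.
The best pure response is s3 with expected payoff 7/4.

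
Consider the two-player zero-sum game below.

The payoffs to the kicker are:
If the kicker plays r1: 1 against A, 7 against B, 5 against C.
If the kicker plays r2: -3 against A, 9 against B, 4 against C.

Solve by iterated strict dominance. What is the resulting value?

Column B is strictly dominated by A for the goalkeeper (1<7, -3<9); eliminate B.
Row r2 is strictly dominated by row r1 (1>-3, 5>4); eliminate r2.
Column C is strictly dominated by A for the goalkeeper (1<5); eliminate C.
Only (r1, A) remains, with payoff 1.

1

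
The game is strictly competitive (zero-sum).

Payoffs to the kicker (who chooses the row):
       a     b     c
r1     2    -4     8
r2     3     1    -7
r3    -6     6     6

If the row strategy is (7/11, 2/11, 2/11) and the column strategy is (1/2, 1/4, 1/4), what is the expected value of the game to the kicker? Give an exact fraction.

Against (1/2, 1/4, 1/4), each row's expected payoff is r1: 2; r2: 0; r3: 0.
Taking the (7/11, 2/11, 2/11)-weighted average: (7/11)·(2) + (2/11)·(0) + (2/11)·(0) = 14/11.

14/11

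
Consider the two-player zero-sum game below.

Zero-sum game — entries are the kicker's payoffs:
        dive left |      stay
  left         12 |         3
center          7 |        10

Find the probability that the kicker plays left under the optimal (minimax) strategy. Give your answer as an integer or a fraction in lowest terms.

1/4

Row minima are 3 and 7, so the kicker's maximin is 7; column maxima are 12 and 10, so the goalkeeper's minimax is 10. These differ, so the equilibrium is in mixed strategies.
Let the kicker play left with probability p. The goalkeeper is indifferent when 12p + 7(1−p) = 3p + 10(1−p), giving p = 1/4.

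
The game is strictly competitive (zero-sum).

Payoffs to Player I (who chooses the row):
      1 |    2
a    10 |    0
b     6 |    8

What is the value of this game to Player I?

20/3

Row minima are 0 and 6, so Player I's maximin is 6; column maxima are 10 and 8, so Player II's minimax is 8. These differ, so the equilibrium is in mixed strategies.
Let Player I play a with probability p. Player II is indifferent when 10p + 6(1−p) = 8(1−p), giving p = 1/6.
Let Player II play 1 with probability q. Player I is indifferent when 10q = 6q + 8(1−q), giving q = 2/3.
The value is 10·(2/3) + (0)·(1/3) = 20/3.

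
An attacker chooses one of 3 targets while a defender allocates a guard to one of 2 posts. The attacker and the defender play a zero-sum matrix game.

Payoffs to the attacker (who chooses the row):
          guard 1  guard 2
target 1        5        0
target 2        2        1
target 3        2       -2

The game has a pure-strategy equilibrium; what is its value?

Row minima: 0, 1, -2 → the attacker's maximin is 1.
Column maxima: 5, 1 → the defender's minimax is 1.
They coincide at (target 2, guard 2), so the value is 1.

1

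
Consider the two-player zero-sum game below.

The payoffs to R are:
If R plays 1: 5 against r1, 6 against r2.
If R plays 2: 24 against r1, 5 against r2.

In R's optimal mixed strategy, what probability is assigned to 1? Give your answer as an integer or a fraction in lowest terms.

Row minima are 5 and 5, so R's maximin is 5; column maxima are 24 and 6, so C's minimax is 6. These differ, so the equilibrium is in mixed strategies.
Let R play 1 with probability p. C is indifferent when 5p + 24(1−p) = 6p + 5(1−p), giving p = 19/20.

19/20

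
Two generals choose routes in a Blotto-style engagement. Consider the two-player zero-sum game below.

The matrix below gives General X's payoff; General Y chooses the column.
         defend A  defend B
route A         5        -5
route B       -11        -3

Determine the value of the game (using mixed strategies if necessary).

-35/9

Row minima are -5 and -11, so General X's maximin is -5; column maxima are 5 and -3, so General Y's minimax is -3. These differ, so the equilibrium is in mixed strategies.
Let General X play route A with probability p. General Y is indifferent when 5p − 11(1−p) = −5p − 3(1−p), giving p = 4/9.
Let General Y play defend A with probability q. General X is indifferent when 5q − 5(1−q) = −11q − 3(1−q), giving q = 1/9.
The value is 5·(1/9) + (-5)·(8/9) = -35/9.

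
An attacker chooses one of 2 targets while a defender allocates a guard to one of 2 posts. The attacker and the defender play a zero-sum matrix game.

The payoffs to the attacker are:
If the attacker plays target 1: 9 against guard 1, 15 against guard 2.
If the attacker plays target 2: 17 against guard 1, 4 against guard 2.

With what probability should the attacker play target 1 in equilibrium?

13/19

Row minima are 9 and 4, so the attacker's maximin is 9; column maxima are 17 and 15, so the defender's minimax is 15. These differ, so the equilibrium is in mixed strategies.
Let the attacker play target 1 with probability p. The defender is indifferent when 9p + 17(1−p) = 15p + 4(1−p), giving p = 13/19.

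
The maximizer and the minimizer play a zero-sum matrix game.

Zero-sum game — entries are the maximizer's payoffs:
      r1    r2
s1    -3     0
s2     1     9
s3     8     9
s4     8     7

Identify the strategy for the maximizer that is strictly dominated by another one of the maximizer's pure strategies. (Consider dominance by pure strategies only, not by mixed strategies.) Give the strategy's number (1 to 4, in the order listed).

Compare s1 with s2: 1 > -3, 9 > 0.
So s2 strictly dominates s1 for the maximizer; s1 is strictly dominated.

1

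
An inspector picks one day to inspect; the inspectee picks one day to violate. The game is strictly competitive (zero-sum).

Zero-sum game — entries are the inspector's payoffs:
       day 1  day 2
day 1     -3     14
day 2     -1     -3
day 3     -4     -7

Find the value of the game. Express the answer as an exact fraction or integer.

-23/19

Row day 3 is strictly dominated by row day 2, so the inspector never plays it.
The remaining 2×2 game on (day 1, day 2) × (day 1, day 2) has no saddle point. Let the inspector play day 1 with probability p; indifference gives −3p − (1−p) = 14p − 3(1−p), so p = 2/19.
Similarly the inspectee's optimal q on day 1 is 17/19, and the value is -3·(17/19) + (14)·(2/19) = -23/19.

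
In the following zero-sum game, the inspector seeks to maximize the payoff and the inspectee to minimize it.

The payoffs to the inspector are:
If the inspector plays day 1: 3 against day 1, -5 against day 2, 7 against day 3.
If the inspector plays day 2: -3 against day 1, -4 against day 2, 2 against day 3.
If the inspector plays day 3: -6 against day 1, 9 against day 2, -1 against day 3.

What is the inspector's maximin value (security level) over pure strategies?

-4

The worst-case payoff for each row is day 1: -5, day 2: -4, day 3: -6.
The best of these is -4.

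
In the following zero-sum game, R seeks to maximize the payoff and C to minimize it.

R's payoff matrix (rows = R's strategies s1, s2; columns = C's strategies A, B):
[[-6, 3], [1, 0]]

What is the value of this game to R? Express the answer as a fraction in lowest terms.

Row minima are -6 and 0, so R's maximin is 0; column maxima are 1 and 3, so C's minimax is 1. These differ, so the equilibrium is in mixed strategies.
Let R play s1 with probability p. C is indifferent when −6p + (1−p) = 3p, giving p = 1/10.
Let C play A with probability q. R is indifferent when −6q + 3(1−q) = q, giving q = 3/10.
The value is -6·(3/10) + (3)·(7/10) = 3/10.

3/10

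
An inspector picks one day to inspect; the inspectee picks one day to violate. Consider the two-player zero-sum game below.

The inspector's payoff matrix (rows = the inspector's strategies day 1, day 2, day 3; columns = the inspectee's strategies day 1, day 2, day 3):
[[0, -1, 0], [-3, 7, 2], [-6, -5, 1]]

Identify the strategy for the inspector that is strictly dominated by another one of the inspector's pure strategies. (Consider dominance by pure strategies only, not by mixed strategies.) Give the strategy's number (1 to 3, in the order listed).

3

Compare day 3 with day 2: -3 > -6, 7 > -5, 2 > 1.
So day 2 strictly dominates day 3 for the inspector; day 3 is strictly dominated.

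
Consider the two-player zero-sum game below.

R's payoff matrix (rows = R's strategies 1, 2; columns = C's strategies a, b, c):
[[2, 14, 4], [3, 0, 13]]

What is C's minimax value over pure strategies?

3

The worst case (largest entry) in each column is a: 3, b: 14, c: 13.
The best (smallest) of these is 3.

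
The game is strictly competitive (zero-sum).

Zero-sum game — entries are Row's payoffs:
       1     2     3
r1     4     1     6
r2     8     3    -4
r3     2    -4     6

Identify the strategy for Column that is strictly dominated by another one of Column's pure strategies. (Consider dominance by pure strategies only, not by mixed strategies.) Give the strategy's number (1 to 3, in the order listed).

Column prefers columns that give Row less. Compare 1 with 2: 1 < 4, 3 < 8, -4 < 2.
So 2 strictly dominates 1 for Column; 1 is strictly dominated.

1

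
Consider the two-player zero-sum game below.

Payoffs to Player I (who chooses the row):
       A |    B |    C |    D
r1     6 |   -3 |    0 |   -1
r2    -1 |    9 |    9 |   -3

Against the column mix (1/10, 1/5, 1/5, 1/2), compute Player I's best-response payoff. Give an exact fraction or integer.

2

r1: (6)·(1/10) + (-3)·(1/5) + (0)·(1/5) + (-1)·(1/2) = -1/2.
r2: (-1)·(1/10) + (9)·(1/5) + (9)·(1/5) + (-3)·(1/2) = 2.
The best pure response is r2 with expected payoff 2.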